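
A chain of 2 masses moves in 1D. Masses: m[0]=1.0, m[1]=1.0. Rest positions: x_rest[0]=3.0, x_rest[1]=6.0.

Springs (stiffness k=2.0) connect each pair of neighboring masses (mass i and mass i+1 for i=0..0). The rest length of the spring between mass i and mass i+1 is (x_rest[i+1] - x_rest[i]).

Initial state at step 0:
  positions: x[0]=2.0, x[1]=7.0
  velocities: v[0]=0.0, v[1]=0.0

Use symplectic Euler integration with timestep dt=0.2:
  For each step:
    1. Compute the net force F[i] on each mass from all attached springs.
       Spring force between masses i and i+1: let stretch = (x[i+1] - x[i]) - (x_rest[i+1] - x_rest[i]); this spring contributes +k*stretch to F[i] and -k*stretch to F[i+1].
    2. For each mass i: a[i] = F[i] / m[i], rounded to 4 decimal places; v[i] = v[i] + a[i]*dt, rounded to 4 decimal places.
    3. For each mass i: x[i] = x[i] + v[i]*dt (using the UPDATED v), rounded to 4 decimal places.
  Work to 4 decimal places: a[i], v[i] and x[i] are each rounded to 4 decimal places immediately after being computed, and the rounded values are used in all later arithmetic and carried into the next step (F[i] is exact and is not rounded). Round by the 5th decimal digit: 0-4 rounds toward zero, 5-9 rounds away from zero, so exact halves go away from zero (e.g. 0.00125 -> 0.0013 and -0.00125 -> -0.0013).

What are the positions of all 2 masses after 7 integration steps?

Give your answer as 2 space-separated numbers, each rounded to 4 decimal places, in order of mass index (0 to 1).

Answer: 4.0131 4.9869

Derivation:
Step 0: x=[2.0000 7.0000] v=[0.0000 0.0000]
Step 1: x=[2.1600 6.8400] v=[0.8000 -0.8000]
Step 2: x=[2.4544 6.5456] v=[1.4720 -1.4720]
Step 3: x=[2.8361 6.1639] v=[1.9085 -1.9085]
Step 4: x=[3.2440 5.7560] v=[2.0396 -2.0396]
Step 5: x=[3.6129 5.3871] v=[1.8444 -1.8444]
Step 6: x=[3.8837 5.1163] v=[1.3541 -1.3541]
Step 7: x=[4.0131 4.9869] v=[0.6471 -0.6471]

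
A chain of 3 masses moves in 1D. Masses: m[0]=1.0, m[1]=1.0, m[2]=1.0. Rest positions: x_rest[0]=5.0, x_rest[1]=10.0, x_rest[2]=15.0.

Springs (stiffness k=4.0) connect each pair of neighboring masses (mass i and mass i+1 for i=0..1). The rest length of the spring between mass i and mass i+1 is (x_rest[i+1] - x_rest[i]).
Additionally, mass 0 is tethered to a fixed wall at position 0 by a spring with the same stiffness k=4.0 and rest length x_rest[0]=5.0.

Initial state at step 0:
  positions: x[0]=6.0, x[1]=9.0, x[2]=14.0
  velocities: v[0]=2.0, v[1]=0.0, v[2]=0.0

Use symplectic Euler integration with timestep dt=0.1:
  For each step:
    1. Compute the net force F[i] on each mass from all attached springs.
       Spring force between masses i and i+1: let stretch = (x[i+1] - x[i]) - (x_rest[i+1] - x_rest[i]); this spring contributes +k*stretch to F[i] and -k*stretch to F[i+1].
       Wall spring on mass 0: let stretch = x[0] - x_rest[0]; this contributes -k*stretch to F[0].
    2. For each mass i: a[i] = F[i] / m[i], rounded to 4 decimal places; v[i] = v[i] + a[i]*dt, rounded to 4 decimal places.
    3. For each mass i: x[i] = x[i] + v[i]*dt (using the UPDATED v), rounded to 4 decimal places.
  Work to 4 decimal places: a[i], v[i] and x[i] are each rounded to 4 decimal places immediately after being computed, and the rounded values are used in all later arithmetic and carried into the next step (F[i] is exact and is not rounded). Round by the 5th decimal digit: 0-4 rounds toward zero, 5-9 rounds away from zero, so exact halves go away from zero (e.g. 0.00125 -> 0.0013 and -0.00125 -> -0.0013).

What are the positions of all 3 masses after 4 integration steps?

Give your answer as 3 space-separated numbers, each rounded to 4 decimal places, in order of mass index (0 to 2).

Answer: 5.6313 9.7151 14.0459

Derivation:
Step 0: x=[6.0000 9.0000 14.0000] v=[2.0000 0.0000 0.0000]
Step 1: x=[6.0800 9.0800 14.0000] v=[0.8000 0.8000 0.0000]
Step 2: x=[6.0368 9.2368 14.0032] v=[-0.4320 1.5680 0.0320]
Step 3: x=[5.8801 9.4563 14.0157] v=[-1.5667 2.1946 0.1254]
Step 4: x=[5.6313 9.7151 14.0459] v=[-2.4883 2.5879 0.3016]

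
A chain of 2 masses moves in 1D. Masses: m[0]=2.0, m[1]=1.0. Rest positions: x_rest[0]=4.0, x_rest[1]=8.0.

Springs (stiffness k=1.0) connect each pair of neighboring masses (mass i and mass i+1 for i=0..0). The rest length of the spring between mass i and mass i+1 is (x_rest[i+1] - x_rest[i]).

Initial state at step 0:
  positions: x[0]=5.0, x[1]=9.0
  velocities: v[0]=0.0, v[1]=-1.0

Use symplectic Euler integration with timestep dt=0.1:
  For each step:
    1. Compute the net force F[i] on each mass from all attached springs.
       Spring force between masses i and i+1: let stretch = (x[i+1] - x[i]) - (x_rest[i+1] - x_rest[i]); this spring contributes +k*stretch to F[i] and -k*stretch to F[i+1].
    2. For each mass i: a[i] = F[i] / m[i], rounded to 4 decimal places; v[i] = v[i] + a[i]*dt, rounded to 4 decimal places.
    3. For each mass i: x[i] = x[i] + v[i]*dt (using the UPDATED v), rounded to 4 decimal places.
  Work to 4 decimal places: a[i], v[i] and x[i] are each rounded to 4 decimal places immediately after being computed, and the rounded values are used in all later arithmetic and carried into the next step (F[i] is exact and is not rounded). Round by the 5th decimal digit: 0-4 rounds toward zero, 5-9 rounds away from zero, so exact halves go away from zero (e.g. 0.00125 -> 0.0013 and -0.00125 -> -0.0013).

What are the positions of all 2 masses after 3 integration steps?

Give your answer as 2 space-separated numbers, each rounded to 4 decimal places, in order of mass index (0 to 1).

Answer: 4.9980 8.7040

Derivation:
Step 0: x=[5.0000 9.0000] v=[0.0000 -1.0000]
Step 1: x=[5.0000 8.9000] v=[0.0000 -1.0000]
Step 2: x=[4.9995 8.8010] v=[-0.0050 -0.9900]
Step 3: x=[4.9980 8.7040] v=[-0.0149 -0.9702]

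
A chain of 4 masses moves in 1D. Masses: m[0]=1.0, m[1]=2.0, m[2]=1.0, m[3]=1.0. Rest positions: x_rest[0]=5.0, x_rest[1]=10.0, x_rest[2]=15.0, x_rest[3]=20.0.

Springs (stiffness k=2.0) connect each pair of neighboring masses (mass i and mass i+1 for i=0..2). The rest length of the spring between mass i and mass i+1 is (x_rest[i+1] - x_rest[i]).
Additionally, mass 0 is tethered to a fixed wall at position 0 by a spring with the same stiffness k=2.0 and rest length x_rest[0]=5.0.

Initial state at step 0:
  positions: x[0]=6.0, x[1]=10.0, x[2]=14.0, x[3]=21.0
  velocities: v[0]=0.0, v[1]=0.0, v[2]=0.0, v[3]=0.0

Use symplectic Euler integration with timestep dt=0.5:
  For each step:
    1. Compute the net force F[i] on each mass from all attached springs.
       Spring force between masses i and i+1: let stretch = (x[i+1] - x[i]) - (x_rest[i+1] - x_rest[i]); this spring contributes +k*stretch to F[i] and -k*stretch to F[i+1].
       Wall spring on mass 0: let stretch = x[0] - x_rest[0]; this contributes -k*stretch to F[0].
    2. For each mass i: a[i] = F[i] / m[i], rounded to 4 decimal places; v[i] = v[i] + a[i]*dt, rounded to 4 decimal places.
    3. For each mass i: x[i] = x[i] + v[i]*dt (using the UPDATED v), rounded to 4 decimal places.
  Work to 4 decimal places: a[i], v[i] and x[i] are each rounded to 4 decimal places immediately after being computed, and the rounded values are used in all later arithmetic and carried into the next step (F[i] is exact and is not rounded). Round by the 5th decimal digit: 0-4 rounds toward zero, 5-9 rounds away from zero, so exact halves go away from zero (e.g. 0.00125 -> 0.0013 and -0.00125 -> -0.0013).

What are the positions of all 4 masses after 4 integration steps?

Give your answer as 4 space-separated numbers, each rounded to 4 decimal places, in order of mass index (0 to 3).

Answer: 5.2188 10.2813 14.1563 20.5313

Derivation:
Step 0: x=[6.0000 10.0000 14.0000 21.0000] v=[0.0000 0.0000 0.0000 0.0000]
Step 1: x=[5.0000 10.0000 15.5000 20.0000] v=[-2.0000 0.0000 3.0000 -2.0000]
Step 2: x=[4.0000 10.1250 16.5000 19.2500] v=[-2.0000 0.2500 2.0000 -1.5000]
Step 3: x=[4.0625 10.3125 15.6875 19.6250] v=[0.1250 0.3750 -1.6250 0.7500]
Step 4: x=[5.2188 10.2813 14.1563 20.5313] v=[2.3125 -0.0625 -3.0625 1.8125]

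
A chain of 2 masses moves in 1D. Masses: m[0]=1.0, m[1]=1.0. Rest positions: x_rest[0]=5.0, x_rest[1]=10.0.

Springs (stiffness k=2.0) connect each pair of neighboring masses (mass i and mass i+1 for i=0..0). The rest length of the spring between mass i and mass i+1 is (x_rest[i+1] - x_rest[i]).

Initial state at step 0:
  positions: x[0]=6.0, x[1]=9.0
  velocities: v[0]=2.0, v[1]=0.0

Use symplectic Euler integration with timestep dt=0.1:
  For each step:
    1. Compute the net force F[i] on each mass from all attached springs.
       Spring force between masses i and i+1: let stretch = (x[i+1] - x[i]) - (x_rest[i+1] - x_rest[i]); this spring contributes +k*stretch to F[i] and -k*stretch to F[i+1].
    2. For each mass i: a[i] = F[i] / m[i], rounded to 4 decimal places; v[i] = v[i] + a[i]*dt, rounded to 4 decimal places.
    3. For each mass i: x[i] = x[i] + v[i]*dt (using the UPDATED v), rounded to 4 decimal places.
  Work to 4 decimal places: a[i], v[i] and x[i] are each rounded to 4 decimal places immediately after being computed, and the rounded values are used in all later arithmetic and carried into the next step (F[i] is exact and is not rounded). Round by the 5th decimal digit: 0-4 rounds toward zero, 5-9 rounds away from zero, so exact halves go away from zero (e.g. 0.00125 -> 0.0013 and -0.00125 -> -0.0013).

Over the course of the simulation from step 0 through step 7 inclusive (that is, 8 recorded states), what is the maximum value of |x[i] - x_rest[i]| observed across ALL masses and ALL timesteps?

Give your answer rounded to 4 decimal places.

Answer: 1.3845

Derivation:
Step 0: x=[6.0000 9.0000] v=[2.0000 0.0000]
Step 1: x=[6.1600 9.0400] v=[1.6000 0.4000]
Step 2: x=[6.2776 9.1224] v=[1.1760 0.8240]
Step 3: x=[6.3521 9.2479] v=[0.7450 1.2550]
Step 4: x=[6.3845 9.4155] v=[0.3242 1.6758]
Step 5: x=[6.3775 9.6225] v=[-0.0696 2.0696]
Step 6: x=[6.3354 9.8646] v=[-0.4206 2.4206]
Step 7: x=[6.2639 10.1361] v=[-0.7148 2.7148]
Max displacement = 1.3845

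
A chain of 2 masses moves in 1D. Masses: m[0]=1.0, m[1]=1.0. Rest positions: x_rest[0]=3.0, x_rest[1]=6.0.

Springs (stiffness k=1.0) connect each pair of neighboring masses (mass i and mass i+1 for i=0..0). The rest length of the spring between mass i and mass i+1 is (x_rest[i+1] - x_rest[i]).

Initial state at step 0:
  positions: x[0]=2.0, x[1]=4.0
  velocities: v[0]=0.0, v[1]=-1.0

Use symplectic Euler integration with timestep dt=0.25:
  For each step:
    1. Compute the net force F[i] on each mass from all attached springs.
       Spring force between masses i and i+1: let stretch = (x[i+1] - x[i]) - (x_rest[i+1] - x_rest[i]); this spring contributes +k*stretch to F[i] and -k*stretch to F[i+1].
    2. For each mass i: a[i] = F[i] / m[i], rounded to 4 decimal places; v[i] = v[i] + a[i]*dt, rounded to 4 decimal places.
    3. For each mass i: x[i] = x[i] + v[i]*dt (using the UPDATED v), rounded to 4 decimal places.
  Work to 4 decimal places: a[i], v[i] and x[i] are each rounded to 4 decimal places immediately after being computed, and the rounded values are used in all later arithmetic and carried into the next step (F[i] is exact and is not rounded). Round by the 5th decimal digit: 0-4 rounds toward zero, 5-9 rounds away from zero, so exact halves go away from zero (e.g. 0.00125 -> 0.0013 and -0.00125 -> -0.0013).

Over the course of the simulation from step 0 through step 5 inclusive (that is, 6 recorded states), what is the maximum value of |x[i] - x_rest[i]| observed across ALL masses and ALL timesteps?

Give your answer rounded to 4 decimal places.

Answer: 2.3526

Derivation:
Step 0: x=[2.0000 4.0000] v=[0.0000 -1.0000]
Step 1: x=[1.9375 3.8125] v=[-0.2500 -0.7500]
Step 2: x=[1.8047 3.6953] v=[-0.5313 -0.4688]
Step 3: x=[1.6025 3.6474] v=[-0.8087 -0.1915]
Step 4: x=[1.3406 3.6592] v=[-1.0475 0.0473]
Step 5: x=[1.0361 3.7136] v=[-1.2179 0.2177]
Max displacement = 2.3526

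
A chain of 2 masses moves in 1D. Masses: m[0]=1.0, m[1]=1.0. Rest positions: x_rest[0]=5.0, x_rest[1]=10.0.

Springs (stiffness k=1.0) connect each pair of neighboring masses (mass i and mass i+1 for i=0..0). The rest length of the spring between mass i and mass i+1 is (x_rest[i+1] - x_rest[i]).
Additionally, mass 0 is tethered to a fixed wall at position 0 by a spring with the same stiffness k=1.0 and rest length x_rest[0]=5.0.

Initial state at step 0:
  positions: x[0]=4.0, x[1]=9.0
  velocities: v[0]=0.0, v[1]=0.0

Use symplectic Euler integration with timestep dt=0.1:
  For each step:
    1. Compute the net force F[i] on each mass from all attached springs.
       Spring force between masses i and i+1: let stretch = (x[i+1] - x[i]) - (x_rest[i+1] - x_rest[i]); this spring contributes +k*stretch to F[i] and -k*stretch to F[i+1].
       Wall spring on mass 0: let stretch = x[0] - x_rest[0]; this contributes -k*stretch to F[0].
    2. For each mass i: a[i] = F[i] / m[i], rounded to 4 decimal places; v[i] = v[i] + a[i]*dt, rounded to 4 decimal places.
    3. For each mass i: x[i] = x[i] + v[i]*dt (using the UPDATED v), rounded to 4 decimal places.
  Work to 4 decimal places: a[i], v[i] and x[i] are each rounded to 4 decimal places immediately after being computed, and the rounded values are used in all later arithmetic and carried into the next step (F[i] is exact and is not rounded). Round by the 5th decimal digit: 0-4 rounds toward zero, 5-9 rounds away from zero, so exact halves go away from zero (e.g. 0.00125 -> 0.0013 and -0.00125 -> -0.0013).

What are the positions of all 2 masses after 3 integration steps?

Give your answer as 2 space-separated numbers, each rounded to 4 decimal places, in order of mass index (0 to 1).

Step 0: x=[4.0000 9.0000] v=[0.0000 0.0000]
Step 1: x=[4.0100 9.0000] v=[0.1000 0.0000]
Step 2: x=[4.0298 9.0001] v=[0.1980 0.0010]
Step 3: x=[4.0590 9.0005] v=[0.2921 0.0040]

Answer: 4.0590 9.0005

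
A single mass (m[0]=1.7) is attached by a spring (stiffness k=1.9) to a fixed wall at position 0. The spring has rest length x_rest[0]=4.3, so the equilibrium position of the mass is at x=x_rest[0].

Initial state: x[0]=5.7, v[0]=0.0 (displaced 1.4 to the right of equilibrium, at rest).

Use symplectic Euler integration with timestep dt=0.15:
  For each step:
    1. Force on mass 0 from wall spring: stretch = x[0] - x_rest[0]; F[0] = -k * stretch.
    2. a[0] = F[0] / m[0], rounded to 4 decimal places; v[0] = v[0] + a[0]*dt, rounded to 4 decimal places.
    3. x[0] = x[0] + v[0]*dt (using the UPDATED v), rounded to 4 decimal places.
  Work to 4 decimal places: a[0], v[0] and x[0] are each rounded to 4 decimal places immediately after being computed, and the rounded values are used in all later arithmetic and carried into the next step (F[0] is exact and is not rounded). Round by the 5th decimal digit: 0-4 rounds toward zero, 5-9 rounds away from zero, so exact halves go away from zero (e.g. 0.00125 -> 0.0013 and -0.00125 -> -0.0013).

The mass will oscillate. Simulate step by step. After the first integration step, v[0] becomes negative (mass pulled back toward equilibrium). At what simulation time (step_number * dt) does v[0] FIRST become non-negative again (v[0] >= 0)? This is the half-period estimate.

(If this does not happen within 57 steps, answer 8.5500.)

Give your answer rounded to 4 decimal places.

Answer: 3.0000

Derivation:
Step 0: x=[5.7000] v=[0.0000]
Step 1: x=[5.6648] v=[-0.2347]
Step 2: x=[5.5953] v=[-0.4635]
Step 3: x=[5.4932] v=[-0.6807]
Step 4: x=[5.3611] v=[-0.8807]
Step 5: x=[5.2023] v=[-1.0586]
Step 6: x=[5.0208] v=[-1.2099]
Step 7: x=[4.8212] v=[-1.3307]
Step 8: x=[4.6085] v=[-1.4181]
Step 9: x=[4.3880] v=[-1.4698]
Step 10: x=[4.1653] v=[-1.4846]
Step 11: x=[3.9460] v=[-1.4620]
Step 12: x=[3.7356] v=[-1.4027]
Step 13: x=[3.5394] v=[-1.3081]
Step 14: x=[3.3623] v=[-1.1806]
Step 15: x=[3.2088] v=[-1.0234]
Step 16: x=[3.0827] v=[-0.8405]
Step 17: x=[2.9872] v=[-0.6364]
Step 18: x=[2.9248] v=[-0.4163]
Step 19: x=[2.8969] v=[-0.1858]
Step 20: x=[2.9043] v=[0.0494]
First v>=0 after going negative at step 20, time=3.0000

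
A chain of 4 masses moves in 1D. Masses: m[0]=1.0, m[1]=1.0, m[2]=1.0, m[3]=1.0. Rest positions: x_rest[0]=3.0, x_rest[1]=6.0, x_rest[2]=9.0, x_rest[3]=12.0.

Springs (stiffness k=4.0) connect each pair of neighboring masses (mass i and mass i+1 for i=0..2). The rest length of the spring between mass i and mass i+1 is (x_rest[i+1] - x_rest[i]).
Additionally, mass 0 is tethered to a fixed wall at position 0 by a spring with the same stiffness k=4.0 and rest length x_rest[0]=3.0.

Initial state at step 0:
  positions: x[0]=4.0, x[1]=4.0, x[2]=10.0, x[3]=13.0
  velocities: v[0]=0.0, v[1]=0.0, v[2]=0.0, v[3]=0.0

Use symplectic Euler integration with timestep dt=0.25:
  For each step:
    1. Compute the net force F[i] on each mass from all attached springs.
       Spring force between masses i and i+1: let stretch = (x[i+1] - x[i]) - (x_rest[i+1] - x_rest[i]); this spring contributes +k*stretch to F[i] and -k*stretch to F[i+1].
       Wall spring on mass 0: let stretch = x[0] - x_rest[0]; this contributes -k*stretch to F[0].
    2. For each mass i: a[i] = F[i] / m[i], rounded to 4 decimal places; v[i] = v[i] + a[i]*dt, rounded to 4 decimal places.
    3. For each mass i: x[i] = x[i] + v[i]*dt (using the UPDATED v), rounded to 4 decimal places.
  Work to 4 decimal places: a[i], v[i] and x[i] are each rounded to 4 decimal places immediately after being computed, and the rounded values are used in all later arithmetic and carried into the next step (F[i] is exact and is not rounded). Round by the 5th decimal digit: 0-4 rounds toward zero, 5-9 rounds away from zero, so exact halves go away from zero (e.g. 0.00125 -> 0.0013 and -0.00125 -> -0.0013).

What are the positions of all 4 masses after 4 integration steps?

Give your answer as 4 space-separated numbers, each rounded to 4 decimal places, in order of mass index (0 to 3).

Answer: 2.6016 7.3242 9.3868 11.5899

Derivation:
Step 0: x=[4.0000 4.0000 10.0000 13.0000] v=[0.0000 0.0000 0.0000 0.0000]
Step 1: x=[3.0000 5.5000 9.2500 13.0000] v=[-4.0000 6.0000 -3.0000 0.0000]
Step 2: x=[1.8750 7.3125 8.5000 12.8125] v=[-4.5000 7.2500 -3.0000 -0.7500]
Step 3: x=[1.6406 8.0625 8.5313 12.2969] v=[-0.9375 3.0000 0.1250 -2.0625]
Step 4: x=[2.6016 7.3242 9.3868 11.5899] v=[3.8438 -2.9531 3.4218 -2.8281]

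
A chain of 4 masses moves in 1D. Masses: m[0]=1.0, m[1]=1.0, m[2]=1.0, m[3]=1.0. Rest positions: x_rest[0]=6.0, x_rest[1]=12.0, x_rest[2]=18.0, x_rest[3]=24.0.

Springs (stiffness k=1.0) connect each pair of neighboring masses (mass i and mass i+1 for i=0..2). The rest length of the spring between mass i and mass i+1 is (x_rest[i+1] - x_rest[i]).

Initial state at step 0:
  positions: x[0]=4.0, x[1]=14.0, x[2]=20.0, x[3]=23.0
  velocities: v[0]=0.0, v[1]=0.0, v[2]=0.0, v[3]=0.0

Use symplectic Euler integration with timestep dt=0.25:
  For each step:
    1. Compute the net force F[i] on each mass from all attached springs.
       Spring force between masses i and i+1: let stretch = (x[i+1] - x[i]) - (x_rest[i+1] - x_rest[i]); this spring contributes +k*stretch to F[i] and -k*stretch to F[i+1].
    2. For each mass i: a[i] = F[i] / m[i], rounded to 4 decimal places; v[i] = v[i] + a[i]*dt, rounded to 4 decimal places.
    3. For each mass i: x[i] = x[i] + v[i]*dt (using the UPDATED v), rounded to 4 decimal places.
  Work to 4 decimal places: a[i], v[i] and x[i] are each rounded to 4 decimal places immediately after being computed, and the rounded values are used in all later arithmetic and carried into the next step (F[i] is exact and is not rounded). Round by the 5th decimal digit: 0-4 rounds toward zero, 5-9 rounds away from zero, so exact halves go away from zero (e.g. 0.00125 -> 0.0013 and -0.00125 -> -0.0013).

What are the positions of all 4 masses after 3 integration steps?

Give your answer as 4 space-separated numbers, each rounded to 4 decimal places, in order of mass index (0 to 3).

Answer: 5.3480 12.6707 18.9709 24.0106

Derivation:
Step 0: x=[4.0000 14.0000 20.0000 23.0000] v=[0.0000 0.0000 0.0000 0.0000]
Step 1: x=[4.2500 13.7500 19.8125 23.1875] v=[1.0000 -1.0000 -0.7500 0.7500]
Step 2: x=[4.7188 13.2852 19.4570 23.5391] v=[1.8750 -1.8594 -1.4219 1.4063]
Step 3: x=[5.3480 12.6707 18.9709 24.0106] v=[2.5166 -2.4581 -1.9443 1.8858]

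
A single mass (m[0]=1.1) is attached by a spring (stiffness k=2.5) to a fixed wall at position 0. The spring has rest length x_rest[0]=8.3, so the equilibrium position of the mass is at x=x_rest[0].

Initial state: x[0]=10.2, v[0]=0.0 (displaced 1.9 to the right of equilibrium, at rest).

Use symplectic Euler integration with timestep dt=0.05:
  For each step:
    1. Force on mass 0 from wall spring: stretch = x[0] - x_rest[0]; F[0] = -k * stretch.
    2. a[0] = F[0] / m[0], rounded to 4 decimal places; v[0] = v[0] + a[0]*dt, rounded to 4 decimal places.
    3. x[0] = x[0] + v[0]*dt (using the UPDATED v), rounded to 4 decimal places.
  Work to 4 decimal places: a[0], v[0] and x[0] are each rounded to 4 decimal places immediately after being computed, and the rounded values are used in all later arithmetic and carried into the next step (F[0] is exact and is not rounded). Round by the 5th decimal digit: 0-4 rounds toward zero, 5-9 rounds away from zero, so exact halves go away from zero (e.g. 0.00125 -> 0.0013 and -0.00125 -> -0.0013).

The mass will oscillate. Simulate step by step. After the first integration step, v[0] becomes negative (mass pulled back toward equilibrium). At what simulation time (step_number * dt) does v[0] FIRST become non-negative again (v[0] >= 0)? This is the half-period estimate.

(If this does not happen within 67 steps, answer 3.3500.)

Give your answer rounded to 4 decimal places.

Answer: 2.1000

Derivation:
Step 0: x=[10.2000] v=[0.0000]
Step 1: x=[10.1892] v=[-0.2159]
Step 2: x=[10.1677] v=[-0.4306]
Step 3: x=[10.1356] v=[-0.6428]
Step 4: x=[10.0930] v=[-0.8514]
Step 5: x=[10.0402] v=[-1.0552]
Step 6: x=[9.9776] v=[-1.2530]
Step 7: x=[9.9054] v=[-1.4436]
Step 8: x=[9.8241] v=[-1.6260]
Step 9: x=[9.7341] v=[-1.7992]
Step 10: x=[9.6360] v=[-1.9622]
Step 11: x=[9.5303] v=[-2.1140]
Step 12: x=[9.4176] v=[-2.2538]
Step 13: x=[9.2986] v=[-2.3808]
Step 14: x=[9.1739] v=[-2.4943]
Step 15: x=[9.0442] v=[-2.5936]
Step 16: x=[8.9103] v=[-2.6782]
Step 17: x=[8.7729] v=[-2.7476]
Step 18: x=[8.6328] v=[-2.8013]
Step 19: x=[8.4908] v=[-2.8391]
Step 20: x=[8.3478] v=[-2.8608]
Step 21: x=[8.2045] v=[-2.8662]
Step 22: x=[8.0617] v=[-2.8554]
Step 23: x=[7.9203] v=[-2.8283]
Step 24: x=[7.7810] v=[-2.7852]
Step 25: x=[7.6447] v=[-2.7262]
Step 26: x=[7.5121] v=[-2.6517]
Step 27: x=[7.3840] v=[-2.5622]
Step 28: x=[7.2611] v=[-2.4581]
Step 29: x=[7.1441] v=[-2.3400]
Step 30: x=[7.0337] v=[-2.2087]
Step 31: x=[6.9305] v=[-2.0648]
Step 32: x=[6.8350] v=[-1.9092]
Step 33: x=[6.7479] v=[-1.7427]
Step 34: x=[6.6696] v=[-1.5663]
Step 35: x=[6.6006] v=[-1.3810]
Step 36: x=[6.5412] v=[-1.1879]
Step 37: x=[6.4918] v=[-0.9880]
Step 38: x=[6.4527] v=[-0.7825]
Step 39: x=[6.4241] v=[-0.5726]
Step 40: x=[6.4061] v=[-0.3594]
Step 41: x=[6.3989] v=[-0.1442]
Step 42: x=[6.4025] v=[0.0718]
First v>=0 after going negative at step 42, time=2.1000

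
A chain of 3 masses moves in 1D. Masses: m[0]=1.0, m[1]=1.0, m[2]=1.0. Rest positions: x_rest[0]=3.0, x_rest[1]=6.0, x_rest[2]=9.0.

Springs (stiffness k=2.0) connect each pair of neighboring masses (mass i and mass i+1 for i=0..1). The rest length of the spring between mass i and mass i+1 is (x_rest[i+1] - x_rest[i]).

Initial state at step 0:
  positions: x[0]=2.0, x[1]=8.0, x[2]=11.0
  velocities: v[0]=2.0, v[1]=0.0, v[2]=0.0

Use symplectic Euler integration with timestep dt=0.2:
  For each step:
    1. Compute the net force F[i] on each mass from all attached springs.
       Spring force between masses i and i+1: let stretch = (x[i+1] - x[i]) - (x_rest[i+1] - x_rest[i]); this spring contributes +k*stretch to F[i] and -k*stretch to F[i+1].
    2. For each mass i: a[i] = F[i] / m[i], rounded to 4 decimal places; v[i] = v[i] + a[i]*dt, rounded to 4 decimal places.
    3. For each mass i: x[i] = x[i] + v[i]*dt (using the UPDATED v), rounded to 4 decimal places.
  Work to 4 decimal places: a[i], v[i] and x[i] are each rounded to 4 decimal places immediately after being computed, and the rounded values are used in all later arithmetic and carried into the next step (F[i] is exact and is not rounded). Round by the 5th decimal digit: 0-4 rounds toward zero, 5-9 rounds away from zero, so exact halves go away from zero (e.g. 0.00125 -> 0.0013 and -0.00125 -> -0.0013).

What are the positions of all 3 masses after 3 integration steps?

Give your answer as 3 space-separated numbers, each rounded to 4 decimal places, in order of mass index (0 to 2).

Answer: 4.3328 6.9545 10.9127

Derivation:
Step 0: x=[2.0000 8.0000 11.0000] v=[2.0000 0.0000 0.0000]
Step 1: x=[2.6400 7.7600 11.0000] v=[3.2000 -1.2000 0.0000]
Step 2: x=[3.4496 7.3696 10.9808] v=[4.0480 -1.9520 -0.0960]
Step 3: x=[4.3328 6.9545 10.9127] v=[4.4160 -2.0755 -0.3405]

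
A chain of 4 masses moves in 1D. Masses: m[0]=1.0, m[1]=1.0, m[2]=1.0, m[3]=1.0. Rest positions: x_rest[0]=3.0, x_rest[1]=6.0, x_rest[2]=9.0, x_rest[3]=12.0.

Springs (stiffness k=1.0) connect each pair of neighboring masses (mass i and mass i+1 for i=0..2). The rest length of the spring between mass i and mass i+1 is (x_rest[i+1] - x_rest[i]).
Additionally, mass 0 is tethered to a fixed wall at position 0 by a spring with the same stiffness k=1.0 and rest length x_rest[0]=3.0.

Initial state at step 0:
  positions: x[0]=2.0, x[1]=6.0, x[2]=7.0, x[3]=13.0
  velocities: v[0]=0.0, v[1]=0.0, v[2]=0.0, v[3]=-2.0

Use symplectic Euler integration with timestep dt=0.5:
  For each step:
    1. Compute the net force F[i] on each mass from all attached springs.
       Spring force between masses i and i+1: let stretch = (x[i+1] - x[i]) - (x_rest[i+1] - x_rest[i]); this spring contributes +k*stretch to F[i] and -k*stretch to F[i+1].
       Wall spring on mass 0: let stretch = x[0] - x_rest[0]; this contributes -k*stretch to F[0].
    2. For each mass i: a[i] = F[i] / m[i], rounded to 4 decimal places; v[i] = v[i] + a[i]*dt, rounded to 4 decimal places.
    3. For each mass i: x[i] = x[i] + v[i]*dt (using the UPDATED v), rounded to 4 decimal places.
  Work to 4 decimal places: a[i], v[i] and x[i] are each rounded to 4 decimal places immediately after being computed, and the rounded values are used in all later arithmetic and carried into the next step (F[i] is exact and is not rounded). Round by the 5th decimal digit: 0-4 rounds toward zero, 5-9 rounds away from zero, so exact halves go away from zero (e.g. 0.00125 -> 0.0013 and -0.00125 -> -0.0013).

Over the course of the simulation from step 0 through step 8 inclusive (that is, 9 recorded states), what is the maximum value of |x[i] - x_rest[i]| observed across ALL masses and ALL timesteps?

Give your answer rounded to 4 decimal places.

Step 0: x=[2.0000 6.0000 7.0000 13.0000] v=[0.0000 0.0000 0.0000 -2.0000]
Step 1: x=[2.5000 5.2500 8.2500 11.2500] v=[1.0000 -1.5000 2.5000 -3.5000]
Step 2: x=[3.0625 4.5625 9.5000 9.5000] v=[1.1250 -1.3750 2.5000 -3.5000]
Step 3: x=[3.2344 4.7344 9.5157 8.5000] v=[0.3438 0.3438 0.0313 -2.0000]
Step 4: x=[2.9727 5.7267 8.0821 8.5040] v=[-0.5234 1.9845 -2.8672 0.0079]
Step 5: x=[2.6563 6.6193 6.1651 9.1525] v=[-0.6328 1.7852 -3.8340 1.2970]
Step 6: x=[2.6666 6.4076 5.1085 9.8042] v=[0.0206 -0.4234 -2.1132 1.3033]
Step 7: x=[2.9455 4.9359 5.5506 10.0320] v=[0.5578 -2.9435 0.8842 0.4555]
Step 8: x=[2.9857 3.1202 6.9594 9.8894] v=[0.0803 -3.6314 2.8176 -0.2852]
Max displacement = 3.8915

Answer: 3.8915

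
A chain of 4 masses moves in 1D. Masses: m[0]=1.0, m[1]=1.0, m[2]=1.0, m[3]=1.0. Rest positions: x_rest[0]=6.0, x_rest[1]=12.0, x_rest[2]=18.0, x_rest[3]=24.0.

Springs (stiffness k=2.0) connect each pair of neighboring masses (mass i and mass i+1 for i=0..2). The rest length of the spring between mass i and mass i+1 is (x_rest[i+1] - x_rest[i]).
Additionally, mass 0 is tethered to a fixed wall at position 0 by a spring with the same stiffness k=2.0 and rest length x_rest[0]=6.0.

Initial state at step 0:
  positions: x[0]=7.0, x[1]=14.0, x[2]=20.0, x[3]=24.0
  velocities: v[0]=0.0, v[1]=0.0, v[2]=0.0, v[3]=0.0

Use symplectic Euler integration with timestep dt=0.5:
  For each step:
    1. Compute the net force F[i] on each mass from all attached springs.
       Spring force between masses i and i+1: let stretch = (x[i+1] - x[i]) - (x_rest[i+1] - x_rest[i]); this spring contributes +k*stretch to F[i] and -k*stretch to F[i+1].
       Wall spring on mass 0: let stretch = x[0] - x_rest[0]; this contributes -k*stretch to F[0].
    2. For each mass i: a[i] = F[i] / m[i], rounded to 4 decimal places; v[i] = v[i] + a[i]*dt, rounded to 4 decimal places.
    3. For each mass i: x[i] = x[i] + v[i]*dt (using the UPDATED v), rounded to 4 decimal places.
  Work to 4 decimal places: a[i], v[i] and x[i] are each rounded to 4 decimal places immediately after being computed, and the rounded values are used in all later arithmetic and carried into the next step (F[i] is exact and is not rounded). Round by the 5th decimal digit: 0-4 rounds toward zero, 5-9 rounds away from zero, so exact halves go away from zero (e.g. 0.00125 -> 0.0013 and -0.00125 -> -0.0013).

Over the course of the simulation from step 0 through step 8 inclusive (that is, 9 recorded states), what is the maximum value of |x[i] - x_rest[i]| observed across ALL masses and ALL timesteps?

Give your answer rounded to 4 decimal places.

Answer: 2.1250

Derivation:
Step 0: x=[7.0000 14.0000 20.0000 24.0000] v=[0.0000 0.0000 0.0000 0.0000]
Step 1: x=[7.0000 13.5000 19.0000 25.0000] v=[0.0000 -1.0000 -2.0000 2.0000]
Step 2: x=[6.7500 12.5000 18.2500 26.0000] v=[-0.5000 -2.0000 -1.5000 2.0000]
Step 3: x=[6.0000 11.5000 18.5000 26.1250] v=[-1.5000 -2.0000 0.5000 0.2500]
Step 4: x=[5.0000 11.2500 19.0625 25.4375] v=[-2.0000 -0.5000 1.1250 -1.3750]
Step 5: x=[4.6250 11.7813 18.9063 24.5625] v=[-0.7500 1.0625 -0.3125 -1.7500]
Step 6: x=[5.5157 12.2969 18.0157 23.8594] v=[1.7813 1.0312 -1.7813 -1.4062]
Step 7: x=[7.0391 12.2813 17.1875 23.2345] v=[3.0468 -0.0312 -1.6564 -1.2499]
Step 8: x=[7.6641 12.0977 16.9297 22.5861] v=[1.2499 -0.3672 -0.5156 -1.2969]
Max displacement = 2.1250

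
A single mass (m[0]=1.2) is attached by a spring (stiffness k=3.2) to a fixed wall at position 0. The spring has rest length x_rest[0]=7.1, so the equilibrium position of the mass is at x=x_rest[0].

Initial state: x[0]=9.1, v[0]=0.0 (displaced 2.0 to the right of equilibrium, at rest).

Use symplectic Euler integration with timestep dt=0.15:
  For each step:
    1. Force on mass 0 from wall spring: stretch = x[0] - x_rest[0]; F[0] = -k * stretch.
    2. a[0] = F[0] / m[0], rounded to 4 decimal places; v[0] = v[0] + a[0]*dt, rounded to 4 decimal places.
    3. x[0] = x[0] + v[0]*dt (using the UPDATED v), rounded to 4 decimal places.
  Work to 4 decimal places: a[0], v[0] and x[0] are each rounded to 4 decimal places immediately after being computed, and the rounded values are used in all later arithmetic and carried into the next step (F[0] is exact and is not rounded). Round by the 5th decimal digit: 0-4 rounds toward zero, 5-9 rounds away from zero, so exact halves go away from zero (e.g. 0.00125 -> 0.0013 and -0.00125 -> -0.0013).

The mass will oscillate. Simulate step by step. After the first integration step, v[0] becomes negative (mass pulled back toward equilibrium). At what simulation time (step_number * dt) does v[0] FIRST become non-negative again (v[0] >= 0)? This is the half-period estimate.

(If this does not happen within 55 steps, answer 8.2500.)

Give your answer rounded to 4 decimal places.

Step 0: x=[9.1000] v=[0.0000]
Step 1: x=[8.9800] v=[-0.8000]
Step 2: x=[8.7472] v=[-1.5520]
Step 3: x=[8.4156] v=[-2.2109]
Step 4: x=[8.0050] v=[-2.7371]
Step 5: x=[7.5401] v=[-3.0991]
Step 6: x=[7.0488] v=[-3.2751]
Step 7: x=[6.5606] v=[-3.2546]
Step 8: x=[6.1048] v=[-3.0388]
Step 9: x=[5.7087] v=[-2.6407]
Step 10: x=[5.3961] v=[-2.0842]
Step 11: x=[5.1857] v=[-1.4026]
Step 12: x=[5.0902] v=[-0.6369]
Step 13: x=[5.1153] v=[0.1670]
First v>=0 after going negative at step 13, time=1.9500

Answer: 1.9500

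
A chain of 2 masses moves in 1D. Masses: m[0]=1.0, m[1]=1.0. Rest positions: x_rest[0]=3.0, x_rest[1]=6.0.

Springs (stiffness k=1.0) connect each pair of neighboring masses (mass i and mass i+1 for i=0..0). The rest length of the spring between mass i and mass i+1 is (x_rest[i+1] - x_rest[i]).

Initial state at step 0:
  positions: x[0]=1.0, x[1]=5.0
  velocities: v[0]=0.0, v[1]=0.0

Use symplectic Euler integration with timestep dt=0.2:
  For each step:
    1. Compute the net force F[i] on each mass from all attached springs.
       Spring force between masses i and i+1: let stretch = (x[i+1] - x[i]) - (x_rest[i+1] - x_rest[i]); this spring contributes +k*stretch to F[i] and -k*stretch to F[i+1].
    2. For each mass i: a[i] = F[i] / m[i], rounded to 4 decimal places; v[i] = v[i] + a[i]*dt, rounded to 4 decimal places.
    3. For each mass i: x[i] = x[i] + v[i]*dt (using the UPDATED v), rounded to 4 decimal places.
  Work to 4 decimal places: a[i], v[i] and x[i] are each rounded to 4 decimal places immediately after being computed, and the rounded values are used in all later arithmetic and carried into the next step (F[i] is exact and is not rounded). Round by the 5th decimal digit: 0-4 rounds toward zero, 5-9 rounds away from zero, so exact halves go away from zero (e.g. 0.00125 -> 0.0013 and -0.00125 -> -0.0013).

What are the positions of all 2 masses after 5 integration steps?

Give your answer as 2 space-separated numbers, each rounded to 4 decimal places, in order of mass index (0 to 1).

Step 0: x=[1.0000 5.0000] v=[0.0000 0.0000]
Step 1: x=[1.0400 4.9600] v=[0.2000 -0.2000]
Step 2: x=[1.1168 4.8832] v=[0.3840 -0.3840]
Step 3: x=[1.2243 4.7757] v=[0.5373 -0.5373]
Step 4: x=[1.3538 4.6462] v=[0.6476 -0.6476]
Step 5: x=[1.4950 4.5050] v=[0.7061 -0.7061]

Answer: 1.4950 4.5050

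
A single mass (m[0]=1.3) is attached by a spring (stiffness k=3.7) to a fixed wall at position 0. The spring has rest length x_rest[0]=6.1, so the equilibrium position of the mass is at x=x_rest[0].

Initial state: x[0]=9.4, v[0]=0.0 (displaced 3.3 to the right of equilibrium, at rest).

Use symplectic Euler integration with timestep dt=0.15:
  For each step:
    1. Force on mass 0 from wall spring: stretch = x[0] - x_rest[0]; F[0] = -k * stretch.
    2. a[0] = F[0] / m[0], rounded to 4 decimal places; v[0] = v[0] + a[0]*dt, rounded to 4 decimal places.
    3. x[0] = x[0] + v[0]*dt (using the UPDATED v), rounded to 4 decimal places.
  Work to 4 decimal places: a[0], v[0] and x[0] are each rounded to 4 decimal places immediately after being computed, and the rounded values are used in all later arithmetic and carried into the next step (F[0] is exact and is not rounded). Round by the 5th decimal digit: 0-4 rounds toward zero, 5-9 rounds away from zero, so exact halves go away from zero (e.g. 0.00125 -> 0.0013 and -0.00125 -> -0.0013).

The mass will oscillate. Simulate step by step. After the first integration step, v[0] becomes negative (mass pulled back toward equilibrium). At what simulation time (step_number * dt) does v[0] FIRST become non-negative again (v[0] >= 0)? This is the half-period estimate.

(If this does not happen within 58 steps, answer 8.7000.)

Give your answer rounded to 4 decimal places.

Answer: 1.9500

Derivation:
Step 0: x=[9.4000] v=[0.0000]
Step 1: x=[9.1887] v=[-1.4088]
Step 2: x=[8.7796] v=[-2.7274]
Step 3: x=[8.1989] v=[-3.8714]
Step 4: x=[7.4838] v=[-4.7675]
Step 5: x=[6.6801] v=[-5.3583]
Step 6: x=[5.8392] v=[-5.6060]
Step 7: x=[5.0150] v=[-5.4947]
Step 8: x=[4.2603] v=[-5.0315]
Step 9: x=[3.6234] v=[-4.2461]
Step 10: x=[3.1451] v=[-3.1888]
Step 11: x=[2.8560] v=[-1.9273]
Step 12: x=[2.7746] v=[-0.5424]
Step 13: x=[2.9062] v=[0.8773]
First v>=0 after going negative at step 13, time=1.9500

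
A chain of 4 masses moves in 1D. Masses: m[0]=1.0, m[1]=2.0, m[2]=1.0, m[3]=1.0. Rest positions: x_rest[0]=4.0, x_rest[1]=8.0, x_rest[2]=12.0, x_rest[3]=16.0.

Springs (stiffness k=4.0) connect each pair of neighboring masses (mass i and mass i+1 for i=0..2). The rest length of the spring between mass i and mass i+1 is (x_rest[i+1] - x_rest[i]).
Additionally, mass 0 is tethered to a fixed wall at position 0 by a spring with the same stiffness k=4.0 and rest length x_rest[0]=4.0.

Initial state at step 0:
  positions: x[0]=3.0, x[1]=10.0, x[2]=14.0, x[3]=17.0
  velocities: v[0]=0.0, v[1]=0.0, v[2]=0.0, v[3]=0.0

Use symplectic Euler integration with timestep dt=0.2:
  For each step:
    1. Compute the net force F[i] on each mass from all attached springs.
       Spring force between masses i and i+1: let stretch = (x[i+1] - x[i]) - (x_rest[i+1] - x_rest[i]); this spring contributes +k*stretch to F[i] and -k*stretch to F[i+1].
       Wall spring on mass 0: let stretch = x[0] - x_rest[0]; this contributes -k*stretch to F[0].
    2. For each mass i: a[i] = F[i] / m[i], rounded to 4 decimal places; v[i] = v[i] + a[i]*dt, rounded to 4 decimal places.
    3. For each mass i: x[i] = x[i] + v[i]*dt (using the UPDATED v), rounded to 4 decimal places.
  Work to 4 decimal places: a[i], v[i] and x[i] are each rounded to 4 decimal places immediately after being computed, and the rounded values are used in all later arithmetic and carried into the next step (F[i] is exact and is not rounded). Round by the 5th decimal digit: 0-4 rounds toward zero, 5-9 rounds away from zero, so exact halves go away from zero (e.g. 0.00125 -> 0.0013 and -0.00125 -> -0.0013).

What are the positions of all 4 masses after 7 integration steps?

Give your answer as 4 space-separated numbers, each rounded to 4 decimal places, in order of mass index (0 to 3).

Answer: 4.4497 8.5041 12.7529 17.4870

Derivation:
Step 0: x=[3.0000 10.0000 14.0000 17.0000] v=[0.0000 0.0000 0.0000 0.0000]
Step 1: x=[3.6400 9.7600 13.8400 17.1600] v=[3.2000 -1.2000 -0.8000 0.8000]
Step 2: x=[4.6768 9.3568 13.5584 17.4288] v=[5.1840 -2.0160 -1.4080 1.3440]
Step 3: x=[5.7141 8.9153 13.2238 17.7183] v=[5.1866 -2.2074 -1.6730 1.4477]
Step 4: x=[6.3494 8.5624 12.9190 17.9287] v=[3.1763 -1.7645 -1.5242 1.0521]
Step 5: x=[6.3228 8.3810 12.7187 17.9776] v=[-0.1328 -0.9071 -1.0017 0.2443]
Step 6: x=[5.6139 8.3819 12.6658 17.8250] v=[-3.5445 0.0047 -0.2647 -0.7628]
Step 7: x=[4.4497 8.5041 12.7529 17.4870] v=[-5.8212 0.6111 0.4355 -1.6902]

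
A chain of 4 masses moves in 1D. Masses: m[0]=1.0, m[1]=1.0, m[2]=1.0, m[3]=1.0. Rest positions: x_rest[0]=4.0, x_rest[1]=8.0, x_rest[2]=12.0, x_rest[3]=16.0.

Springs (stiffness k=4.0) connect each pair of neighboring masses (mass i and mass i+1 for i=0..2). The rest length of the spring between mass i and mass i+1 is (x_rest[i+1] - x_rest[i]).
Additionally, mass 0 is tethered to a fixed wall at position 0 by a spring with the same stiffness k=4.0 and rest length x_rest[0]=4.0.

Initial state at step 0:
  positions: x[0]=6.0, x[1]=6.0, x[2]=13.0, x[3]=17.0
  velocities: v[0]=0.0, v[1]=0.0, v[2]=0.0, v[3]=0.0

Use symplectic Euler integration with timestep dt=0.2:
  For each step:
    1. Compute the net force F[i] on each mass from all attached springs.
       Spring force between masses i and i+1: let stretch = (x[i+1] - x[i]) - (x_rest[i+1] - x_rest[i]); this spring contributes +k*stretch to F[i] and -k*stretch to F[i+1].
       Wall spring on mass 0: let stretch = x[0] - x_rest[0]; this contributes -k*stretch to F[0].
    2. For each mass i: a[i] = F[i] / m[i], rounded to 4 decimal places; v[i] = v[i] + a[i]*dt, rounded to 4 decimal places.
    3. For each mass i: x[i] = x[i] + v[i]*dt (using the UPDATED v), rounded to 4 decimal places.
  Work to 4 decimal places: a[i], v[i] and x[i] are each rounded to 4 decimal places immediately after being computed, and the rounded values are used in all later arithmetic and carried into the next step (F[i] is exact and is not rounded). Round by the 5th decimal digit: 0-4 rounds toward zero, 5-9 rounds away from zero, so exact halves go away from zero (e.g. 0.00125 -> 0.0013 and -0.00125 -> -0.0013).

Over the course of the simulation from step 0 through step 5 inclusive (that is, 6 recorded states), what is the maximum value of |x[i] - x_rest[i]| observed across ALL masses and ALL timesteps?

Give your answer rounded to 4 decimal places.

Answer: 2.4281

Derivation:
Step 0: x=[6.0000 6.0000 13.0000 17.0000] v=[0.0000 0.0000 0.0000 0.0000]
Step 1: x=[5.0400 7.1200 12.5200 17.0000] v=[-4.8000 5.6000 -2.4000 0.0000]
Step 2: x=[3.6064 8.7712 11.8928 16.9232] v=[-7.1680 8.2560 -3.1360 -0.3840]
Step 3: x=[2.4221 10.0955 11.5710 16.6815] v=[-5.9213 6.6214 -1.6090 -1.2083]
Step 4: x=[2.0780 10.4281 11.8308 16.2622] v=[-1.7203 1.6631 1.2990 -2.0967]
Step 5: x=[2.7375 9.6491 12.5752 15.7738] v=[3.2974 -3.8948 3.7220 -2.4418]
Max displacement = 2.4281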